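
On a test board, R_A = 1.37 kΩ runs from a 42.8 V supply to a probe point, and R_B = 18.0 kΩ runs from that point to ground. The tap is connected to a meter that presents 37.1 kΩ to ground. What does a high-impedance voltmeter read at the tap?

V_out ≈ 38.5 V

The load sits in parallel with R_B: R_B‖R_L = (18.0 × 37.1) / (18.0 + 37.1) = 12.12 kΩ.
V_out = 42.8 × 12.12 / (1.37 + 12.12) = 42.8 × 12.12/13.49 = 38.5 V.
(Unloaded it would have been 39.8 V.)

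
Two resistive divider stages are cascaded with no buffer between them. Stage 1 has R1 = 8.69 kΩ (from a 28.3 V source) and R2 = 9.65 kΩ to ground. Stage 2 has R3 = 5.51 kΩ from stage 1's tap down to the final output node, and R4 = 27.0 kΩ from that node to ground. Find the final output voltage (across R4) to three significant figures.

Stage 2 presents R3+R4 = 32.51 kΩ as a load on stage 1's tap.
Stage 1's lower leg becomes R2‖(R3+R4) = 7.441 kΩ, so V_mid = 28.3 × 7.441/16.13 = 13.05 V.
Stage 2 is itself unloaded: V_out = V_mid × R4/(R3+R4) = 13.05 × 27.0/32.51 = 10.8 V.

V_out ≈ 10.8 V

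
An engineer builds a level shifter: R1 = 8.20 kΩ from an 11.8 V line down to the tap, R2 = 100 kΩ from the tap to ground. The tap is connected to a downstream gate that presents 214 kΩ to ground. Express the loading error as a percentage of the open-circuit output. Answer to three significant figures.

The divider's output (Thévenin) resistance is R1‖R2 = 7.579 kΩ.
Fractional drop under load = R_th/(R_th + R_L) = 7.579 / (7.579 + 214) = 0.03420.
So the output falls by 3.42 %.

3.42 %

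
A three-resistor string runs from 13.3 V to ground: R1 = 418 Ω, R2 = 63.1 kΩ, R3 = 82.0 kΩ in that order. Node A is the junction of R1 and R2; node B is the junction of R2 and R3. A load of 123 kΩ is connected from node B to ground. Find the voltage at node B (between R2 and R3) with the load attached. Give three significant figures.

At node B, R3 is in parallel with the load: R3‖R_L = 49200 Ω.
Below node A the resistance is R2 + (R3‖R_L) = 112300 Ω, so V_A = 13.3 × 112300/112700 = 13.25 V.
Then V_B = V_A × (R3‖R_L)/(R2 + R3‖R_L) = 13.25 × 49200/112300 = 5.81 V.

V ≈ 5.81 V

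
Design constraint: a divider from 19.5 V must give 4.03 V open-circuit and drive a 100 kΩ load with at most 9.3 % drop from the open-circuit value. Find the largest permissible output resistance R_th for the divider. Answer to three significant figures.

R_th ≤ 10.3 kΩ

Loading drop = R_th/(R_th + R_L) ≤ 0.0930, so R_th ≤ R_L · ε/(1−ε) = 100 kΩ × 0.0930/0.9070 = 10.3 kΩ.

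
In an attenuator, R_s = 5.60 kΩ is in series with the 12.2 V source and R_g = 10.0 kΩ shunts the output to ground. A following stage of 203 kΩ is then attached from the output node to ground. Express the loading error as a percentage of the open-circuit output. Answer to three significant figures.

1.74 %

The divider's output (Thévenin) resistance is R_s‖R_g = 3.590 kΩ.
Fractional drop under load = R_th/(R_th + R_L) = 3.590 / (3.590 + 203) = 0.01738.
So the output falls by 1.74 %.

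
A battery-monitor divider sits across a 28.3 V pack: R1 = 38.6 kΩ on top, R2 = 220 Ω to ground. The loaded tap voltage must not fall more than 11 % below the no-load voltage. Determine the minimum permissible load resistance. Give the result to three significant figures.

R_L(min) ≈ 1.77 kΩ

Output resistance R_th = R1‖R2 = (38600 × 220)/38820 = 218.8 Ω.
The fractional drop is R_th/(R_th + R_L); requiring this ≤ 0.110 gives R_L ≥ R_th(1/0.110 − 1) = 218.8 × 8.091 = 1.77 kΩ.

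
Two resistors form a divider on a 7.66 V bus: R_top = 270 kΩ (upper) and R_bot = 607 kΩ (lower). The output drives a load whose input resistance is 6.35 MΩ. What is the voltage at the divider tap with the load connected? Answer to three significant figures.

V_out ≈ 5.15 V

The load sits in parallel with R_bot: R_bot‖R_L = (607 × 6350) / (607 + 6350) = 554.0 kΩ.
V_out = 7.66 × 554.0 / (270 + 554.0) = 7.66 × 554.0/824.0 = 5.15 V.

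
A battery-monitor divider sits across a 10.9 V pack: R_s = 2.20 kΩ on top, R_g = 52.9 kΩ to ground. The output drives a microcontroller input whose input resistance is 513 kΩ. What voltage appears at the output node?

V_out ≈ 10.4 V

The load sits in parallel with R_g: R_g‖R_L = (52.9 × 513) / (52.9 + 513) = 47.95 kΩ.
V_out = 10.9 × 47.95 / (2.20 + 47.95) = 10.9 × 47.95/50.15 = 10.4 V.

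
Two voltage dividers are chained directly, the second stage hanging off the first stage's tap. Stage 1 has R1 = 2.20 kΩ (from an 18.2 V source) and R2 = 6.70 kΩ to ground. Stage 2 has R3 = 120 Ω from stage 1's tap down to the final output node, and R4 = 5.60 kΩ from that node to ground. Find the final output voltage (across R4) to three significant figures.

V_out ≈ 10.4 V

Stage 2 presents R3+R4 = 5720 Ω as a load on stage 1's tap.
Stage 1's lower leg becomes R2‖(R3+R4) = 3086 Ω, so V_mid = 18.2 × 3086/5286 = 10.62 V.
Stage 2 is itself unloaded: V_out = V_mid × R4/(R3+R4) = 10.62 × 5600/5720 = 10.4 V.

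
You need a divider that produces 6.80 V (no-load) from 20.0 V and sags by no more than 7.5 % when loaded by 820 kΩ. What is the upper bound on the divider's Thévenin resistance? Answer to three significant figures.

Loading drop = R_th/(R_th + R_L) ≤ 0.0750, so R_th ≤ R_L · ε/(1−ε) = 820 kΩ × 0.0750/0.9250 = 66.5 kΩ.

R_th ≤ 66.5 kΩ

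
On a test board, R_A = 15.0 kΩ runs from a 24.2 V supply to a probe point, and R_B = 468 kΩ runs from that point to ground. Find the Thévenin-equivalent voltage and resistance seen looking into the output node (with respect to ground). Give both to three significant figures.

V_th is the open-circuit tap voltage: 24.2 × 468/(15.0 + 468) = 23.4 V.
With the supply zeroed, R_A and R_B appear in parallel from the tap: R_th = R_A‖R_B = (15.0 × 468)/483.0 = 14.5 kΩ.

V_th = 23.4 V, R_th = 14.5 kΩ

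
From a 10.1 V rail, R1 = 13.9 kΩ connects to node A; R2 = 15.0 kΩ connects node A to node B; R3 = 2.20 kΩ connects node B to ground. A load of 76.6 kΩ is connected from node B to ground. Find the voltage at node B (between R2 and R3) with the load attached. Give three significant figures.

V ≈ 0.696 V

At node B, R3 is in parallel with the load: R3‖R_L = 2.139 kΩ.
Below node A the resistance is R2 + (R3‖R_L) = 17.14 kΩ, so V_A = 10.1 × 17.14/31.04 = 5.577 V.
Then V_B = V_A × (R3‖R_L)/(R2 + R3‖R_L) = 5.577 × 2.139/17.14 = 0.696 V.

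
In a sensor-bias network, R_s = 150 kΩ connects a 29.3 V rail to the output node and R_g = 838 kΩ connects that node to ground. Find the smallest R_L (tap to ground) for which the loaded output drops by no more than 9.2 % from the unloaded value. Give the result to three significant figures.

Output resistance R_th = R_s‖R_g = (150 × 838)/988.0 = 127.2 kΩ.
The fractional drop is R_th/(R_th + R_L); requiring this ≤ 0.0920 gives R_L ≥ R_th(1/0.0920 − 1) = 127.2 × 9.870 = 1.26 MΩ.

R_L(min) ≈ 1.26 MΩ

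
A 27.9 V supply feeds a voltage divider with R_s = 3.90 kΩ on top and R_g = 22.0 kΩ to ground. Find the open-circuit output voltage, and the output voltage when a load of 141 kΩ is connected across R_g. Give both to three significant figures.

Open-circuit: V = 27.9 × 22.0/(3.90 + 22.0) = 23.7 V.
With the load, R_g becomes R_g‖R_L = 19.03 kΩ, so V = 27.9 × 19.03/22.93 = 23.2 V.

Unloaded: 23.7 V; loaded: 23.2 V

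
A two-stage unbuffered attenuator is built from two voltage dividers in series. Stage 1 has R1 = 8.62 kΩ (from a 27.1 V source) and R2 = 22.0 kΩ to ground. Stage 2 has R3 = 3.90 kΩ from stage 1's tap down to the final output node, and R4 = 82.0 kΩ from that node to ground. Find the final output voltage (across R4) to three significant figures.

V_out ≈ 17.3 V

Stage 2 presents R3+R4 = 85.90 kΩ as a load on stage 1's tap.
Stage 1's lower leg becomes R2‖(R3+R4) = 17.51 kΩ, so V_mid = 27.1 × 17.51/26.13 = 18.16 V.
Stage 2 is itself unloaded: V_out = V_mid × R4/(R3+R4) = 18.16 × 82.0/85.90 = 17.3 V.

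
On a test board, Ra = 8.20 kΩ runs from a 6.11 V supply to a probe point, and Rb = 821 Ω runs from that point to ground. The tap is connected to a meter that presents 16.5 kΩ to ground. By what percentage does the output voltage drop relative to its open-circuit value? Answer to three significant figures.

The divider's output (Thévenin) resistance is Ra‖Rb = 746.3 Ω.
Fractional drop under load = R_th/(R_th + R_L) = 746.3 / (746.3 + 16500) = 0.04327.
So the output falls by 4.33 %.

4.33 %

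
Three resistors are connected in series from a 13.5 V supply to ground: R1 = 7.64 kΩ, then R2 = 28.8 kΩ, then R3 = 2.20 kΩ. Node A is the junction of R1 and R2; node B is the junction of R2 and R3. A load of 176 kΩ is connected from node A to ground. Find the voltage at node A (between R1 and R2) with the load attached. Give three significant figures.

V ≈ 10.5 V

Below node A the series string R2+R3 = 31.00 kΩ sits in parallel with the 176 kΩ load: 26.36 kΩ.
V_A = 13.5 × 26.36/(7.64 + 26.36) = 10.5 V.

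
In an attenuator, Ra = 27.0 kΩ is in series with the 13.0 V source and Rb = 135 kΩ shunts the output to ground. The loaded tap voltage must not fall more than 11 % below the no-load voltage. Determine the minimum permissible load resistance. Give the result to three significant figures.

R_L(min) ≈ 182 kΩ

Output resistance R_th = Ra‖Rb = (27.0 × 135)/162.0 = 22.50 kΩ.
The fractional drop is R_th/(R_th + R_L); requiring this ≤ 0.110 gives R_L ≥ R_th(1/0.110 − 1) = 22.50 × 8.091 = 182 kΩ.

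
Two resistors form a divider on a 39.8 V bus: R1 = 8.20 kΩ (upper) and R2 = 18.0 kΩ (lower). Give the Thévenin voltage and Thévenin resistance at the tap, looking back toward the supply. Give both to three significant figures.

V_th is the open-circuit tap voltage: 39.8 × 18.0/(8.20 + 18.0) = 27.3 V.
With the supply zeroed, R1 and R2 appear in parallel from the tap: R_th = R1‖R2 = (8.20 × 18.0)/26.20 = 5.63 kΩ.

V_th = 27.3 V, R_th = 5.63 kΩ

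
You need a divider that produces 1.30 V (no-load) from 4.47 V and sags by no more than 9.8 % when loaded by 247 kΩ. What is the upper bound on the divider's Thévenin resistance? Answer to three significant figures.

Loading drop = R_th/(R_th + R_L) ≤ 0.0980, so R_th ≤ R_L · ε/(1−ε) = 247 kΩ × 0.0980/0.9020 = 26.8 kΩ.
(Any R1, R2 with R2/(R1+R2) = 0.291 and R1‖R2 ≤ 26.8 kΩ will meet the spec.)

R_th ≤ 26.8 kΩ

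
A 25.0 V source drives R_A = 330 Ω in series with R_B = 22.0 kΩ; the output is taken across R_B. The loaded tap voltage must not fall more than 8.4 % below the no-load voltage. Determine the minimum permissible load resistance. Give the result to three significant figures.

R_L(min) ≈ 3.55 kΩ

Output resistance R_th = R_A‖R_B = (330 × 22000)/22330 = 325.1 Ω.
The fractional drop is R_th/(R_th + R_L); requiring this ≤ 0.0840 gives R_L ≥ R_th(1/0.0840 − 1) = 325.1 × 10.90 = 3.55 kΩ.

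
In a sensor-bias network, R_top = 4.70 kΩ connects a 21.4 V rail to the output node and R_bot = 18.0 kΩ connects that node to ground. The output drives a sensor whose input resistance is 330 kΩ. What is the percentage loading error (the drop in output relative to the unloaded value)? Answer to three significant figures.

1.12 %

The divider's output (Thévenin) resistance is R_top‖R_bot = 3.727 kΩ.
Fractional drop under load = R_th/(R_th + R_L) = 3.727 / (3.727 + 330) = 0.01117.
So the output falls by 1.12 %.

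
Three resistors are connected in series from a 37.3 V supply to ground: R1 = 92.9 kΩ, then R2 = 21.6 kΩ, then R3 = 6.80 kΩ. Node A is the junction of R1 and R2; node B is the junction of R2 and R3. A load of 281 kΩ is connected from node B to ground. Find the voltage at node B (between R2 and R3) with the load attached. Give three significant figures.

V ≈ 2.04 V

At node B, R3 is in parallel with the load: R3‖R_L = 6.639 kΩ.
Below node A the resistance is R2 + (R3‖R_L) = 28.24 kΩ, so V_A = 37.3 × 28.24/121.1 = 8.695 V.
Then V_B = V_A × (R3‖R_L)/(R2 + R3‖R_L) = 8.695 × 6.639/28.24 = 2.04 V.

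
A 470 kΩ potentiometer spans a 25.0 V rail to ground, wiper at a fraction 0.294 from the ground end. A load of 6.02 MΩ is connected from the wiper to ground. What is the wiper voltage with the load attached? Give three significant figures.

The wiper splits the pot into (1−α)R = 331.8 kΩ above and αR = 138.2 kΩ below.
Lower section ‖ load = 135.1 kΩ.
V_wiper = 25.0 × 135.1/(331.8 + 135.1) = 7.23 V.

V ≈ 7.23 V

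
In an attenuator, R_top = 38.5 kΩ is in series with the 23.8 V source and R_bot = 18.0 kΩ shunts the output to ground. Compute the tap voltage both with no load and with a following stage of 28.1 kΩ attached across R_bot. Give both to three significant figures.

Unloaded: 7.58 V; loaded: 5.28 V

Open-circuit: V = 23.8 × 18.0/(38.5 + 18.0) = 7.58 V.
With the load, R_bot becomes R_bot‖R_L = 10.97 kΩ, so V = 23.8 × 10.97/49.47 = 5.28 V.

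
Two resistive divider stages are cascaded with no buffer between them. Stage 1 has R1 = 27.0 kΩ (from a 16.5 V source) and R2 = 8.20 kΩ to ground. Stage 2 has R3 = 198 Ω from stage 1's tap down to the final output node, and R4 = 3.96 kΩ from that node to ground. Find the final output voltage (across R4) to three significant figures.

V_out ≈ 1.46 V

Stage 2 presents R3+R4 = 4158 Ω as a load on stage 1's tap.
Stage 1's lower leg becomes R2‖(R3+R4) = 2759 Ω, so V_mid = 16.5 × 2759/29760 = 1.530 V.
Stage 2 is itself unloaded: V_out = V_mid × R4/(R3+R4) = 1.530 × 3960/4158 = 1.46 V.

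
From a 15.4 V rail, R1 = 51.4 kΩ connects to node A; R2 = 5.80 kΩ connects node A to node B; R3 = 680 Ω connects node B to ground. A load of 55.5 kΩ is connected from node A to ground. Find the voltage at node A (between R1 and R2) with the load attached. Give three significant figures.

Below node A the series string R2+R3 = 6480 Ω sits in parallel with the 55500 Ω load: 5803 Ω.
V_A = 15.4 × 5803/(51400 + 5803) = 1.56 V.

V ≈ 1.56 V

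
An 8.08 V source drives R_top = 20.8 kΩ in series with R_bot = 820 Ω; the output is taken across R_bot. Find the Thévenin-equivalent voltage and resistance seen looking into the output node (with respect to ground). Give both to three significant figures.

V_th is the open-circuit tap voltage: 8.08 × 820/(20800 + 820) = 0.306 V.
With the supply zeroed, R_top and R_bot appear in parallel from the tap: R_th = R_top‖R_bot = (20800 × 820)/21620 = 789 Ω.

V_th = 0.306 V, R_th = 789 Ω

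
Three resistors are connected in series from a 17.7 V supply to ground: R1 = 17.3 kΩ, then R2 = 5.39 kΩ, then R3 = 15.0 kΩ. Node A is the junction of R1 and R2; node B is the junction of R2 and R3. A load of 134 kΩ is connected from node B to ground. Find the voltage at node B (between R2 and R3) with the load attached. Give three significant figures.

At node B, R3 is in parallel with the load: R3‖R_L = 13.49 kΩ.
Below node A the resistance is R2 + (R3‖R_L) = 18.88 kΩ, so V_A = 17.7 × 18.88/36.18 = 9.236 V.
Then V_B = V_A × (R3‖R_L)/(R2 + R3‖R_L) = 9.236 × 13.49/18.88 = 6.60 V.

V ≈ 6.60 V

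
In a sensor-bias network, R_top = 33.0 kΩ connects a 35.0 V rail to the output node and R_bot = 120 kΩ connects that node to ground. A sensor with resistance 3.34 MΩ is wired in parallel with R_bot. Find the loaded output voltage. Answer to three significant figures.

V_out ≈ 27.2 V

The load sits in parallel with R_bot: R_bot‖R_L = (120 × 3340) / (120 + 3340) = 115.8 kΩ.
V_out = 35.0 × 115.8 / (33.0 + 115.8) = 35.0 × 115.8/148.8 = 27.2 V.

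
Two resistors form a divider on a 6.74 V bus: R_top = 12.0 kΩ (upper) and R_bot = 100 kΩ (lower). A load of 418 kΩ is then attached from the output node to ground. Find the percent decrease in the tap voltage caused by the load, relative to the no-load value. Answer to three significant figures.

The divider's output (Thévenin) resistance is R_top‖R_bot = 10.71 kΩ.
Fractional drop under load = R_th/(R_th + R_L) = 10.71 / (10.71 + 418) = 0.02499.
So the output falls by 2.50 %.

2.50 %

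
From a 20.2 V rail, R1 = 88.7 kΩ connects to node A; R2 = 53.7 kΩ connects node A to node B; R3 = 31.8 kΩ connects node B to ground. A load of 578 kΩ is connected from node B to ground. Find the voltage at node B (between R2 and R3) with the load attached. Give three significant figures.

V ≈ 3.53 V

At node B, R3 is in parallel with the load: R3‖R_L = 30.14 kΩ.
Below node A the resistance is R2 + (R3‖R_L) = 83.84 kΩ, so V_A = 20.2 × 83.84/172.5 = 9.816 V.
Then V_B = V_A × (R3‖R_L)/(R2 + R3‖R_L) = 9.816 × 30.14/83.84 = 3.53 V.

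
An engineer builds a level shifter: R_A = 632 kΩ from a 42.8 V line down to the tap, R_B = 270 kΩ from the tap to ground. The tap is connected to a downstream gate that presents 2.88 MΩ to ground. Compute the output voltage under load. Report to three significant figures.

The load sits in parallel with R_B: R_B‖R_L = (270 × 2880) / (270 + 2880) = 246.9 kΩ.
V_out = 42.8 × 246.9 / (632 + 246.9) = 42.8 × 246.9/878.9 = 12.0 V.
(Unloaded it would have been 12.8 V.)

V_out ≈ 12.0 V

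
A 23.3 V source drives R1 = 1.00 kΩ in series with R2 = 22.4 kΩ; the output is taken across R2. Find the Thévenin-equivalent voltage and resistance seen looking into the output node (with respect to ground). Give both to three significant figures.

V_th is the open-circuit tap voltage: 23.3 × 22.4/(1.00 + 22.4) = 22.3 V.
With the supply zeroed, R1 and R2 appear in parallel from the tap: R_th = R1‖R2 = (1.00 × 22.4)/23.40 = 957 Ω.

V_th = 22.3 V, R_th = 957 Ω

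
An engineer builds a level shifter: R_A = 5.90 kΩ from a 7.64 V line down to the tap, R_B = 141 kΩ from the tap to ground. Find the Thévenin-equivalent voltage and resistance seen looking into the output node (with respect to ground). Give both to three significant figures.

V_th = 7.33 V, R_th = 5.66 kΩ

V_th is the open-circuit tap voltage: 7.64 × 141/(5.90 + 141) = 7.33 V.
With the supply zeroed, R_A and R_B appear in parallel from the tap: R_th = R_A‖R_B = (5.90 × 141)/146.9 = 5.66 kΩ.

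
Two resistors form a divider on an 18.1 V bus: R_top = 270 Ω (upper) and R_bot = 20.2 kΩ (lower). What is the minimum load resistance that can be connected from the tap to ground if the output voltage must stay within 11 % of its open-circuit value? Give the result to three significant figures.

Output resistance R_th = R_top‖R_bot = (270 × 20200)/20470 = 266.4 Ω.
The fractional drop is R_th/(R_th + R_L); requiring this ≤ 0.110 gives R_L ≥ R_th(1/0.110 − 1) = 266.4 × 8.091 = 2.16 kΩ.

R_L(min) ≈ 2.16 kΩ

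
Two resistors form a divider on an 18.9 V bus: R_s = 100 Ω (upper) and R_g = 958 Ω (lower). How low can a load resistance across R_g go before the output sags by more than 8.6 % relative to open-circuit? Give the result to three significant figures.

R_L(min) ≈ 962 Ω

Output resistance R_th = R_s‖R_g = (100 × 958)/1058 = 90.55 Ω.
The fractional drop is R_th/(R_th + R_L); requiring this ≤ 0.0860 gives R_L ≥ R_th(1/0.0860 − 1) = 90.55 × 10.63 = 962 Ω.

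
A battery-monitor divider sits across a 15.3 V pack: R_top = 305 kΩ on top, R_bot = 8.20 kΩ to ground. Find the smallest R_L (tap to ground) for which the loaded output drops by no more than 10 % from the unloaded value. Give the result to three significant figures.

R_L(min) ≈ 71.9 kΩ

Output resistance R_th = R_top‖R_bot = (305 × 8.20)/313.2 = 7.985 kΩ.
The fractional drop is R_th/(R_th + R_L); requiring this ≤ 0.100 gives R_L ≥ R_th(1/0.100 − 1) = 7.985 × 9.000 = 71.9 kΩ.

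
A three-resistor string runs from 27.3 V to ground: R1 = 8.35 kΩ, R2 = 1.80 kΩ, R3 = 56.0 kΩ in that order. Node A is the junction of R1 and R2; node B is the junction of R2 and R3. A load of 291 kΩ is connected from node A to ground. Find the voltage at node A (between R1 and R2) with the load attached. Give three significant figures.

V ≈ 23.3 V

Below node A the series string R2+R3 = 57.80 kΩ sits in parallel with the 291 kΩ load: 48.22 kΩ.
V_A = 27.3 × 48.22/(8.35 + 48.22) = 23.3 V.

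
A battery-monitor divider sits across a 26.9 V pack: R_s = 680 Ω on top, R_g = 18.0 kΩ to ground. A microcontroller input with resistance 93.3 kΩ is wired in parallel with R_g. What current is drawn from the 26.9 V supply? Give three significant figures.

I ≈ 1.71 mA

R_g‖R_L = 15090 Ω, so the source sees R_s + R_g‖R_L = 15770 Ω.
I = 26.9 V / 15770 Ω = 1.71 mA.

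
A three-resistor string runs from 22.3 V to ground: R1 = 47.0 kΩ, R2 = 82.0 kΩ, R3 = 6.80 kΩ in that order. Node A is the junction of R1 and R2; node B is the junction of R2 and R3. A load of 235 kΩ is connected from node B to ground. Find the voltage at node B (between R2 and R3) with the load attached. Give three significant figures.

V ≈ 1.09 V

At node B, R3 is in parallel with the load: R3‖R_L = 6.609 kΩ.
Below node A the resistance is R2 + (R3‖R_L) = 88.61 kΩ, so V_A = 22.3 × 88.61/135.6 = 14.57 V.
Then V_B = V_A × (R3‖R_L)/(R2 + R3‖R_L) = 14.57 × 6.609/88.61 = 1.09 V.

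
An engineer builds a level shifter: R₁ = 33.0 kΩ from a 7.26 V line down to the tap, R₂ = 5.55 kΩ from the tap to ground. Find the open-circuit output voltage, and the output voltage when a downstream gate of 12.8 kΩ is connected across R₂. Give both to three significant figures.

Open-circuit: V = 7.26 × 5.55/(33.0 + 5.55) = 1.05 V.
With the load, R₂ becomes R₂‖R_L = 3.871 kΩ, so V = 7.26 × 3.871/36.87 = 0.762 V.

Unloaded: 1.05 V; loaded: 0.762 V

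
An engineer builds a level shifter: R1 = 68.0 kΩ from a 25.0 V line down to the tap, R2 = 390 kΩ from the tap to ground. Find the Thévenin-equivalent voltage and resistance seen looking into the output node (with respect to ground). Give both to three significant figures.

V_th = 21.3 V, R_th = 57.9 kΩ

V_th is the open-circuit tap voltage: 25.0 × 390/(68.0 + 390) = 21.3 V.
With the supply zeroed, R1 and R2 appear in parallel from the tap: R_th = R1‖R2 = (68.0 × 390)/458.0 = 57.9 kΩ.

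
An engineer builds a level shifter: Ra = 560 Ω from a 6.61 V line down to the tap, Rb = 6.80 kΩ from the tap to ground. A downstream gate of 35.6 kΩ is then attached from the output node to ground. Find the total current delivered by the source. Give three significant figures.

Rb‖R_L = 5709 Ω, so the source sees Ra + Rb‖R_L = 6269 Ω.
I = 6.61 V / 6269 Ω = 1.05 mA.

I ≈ 1.05 mA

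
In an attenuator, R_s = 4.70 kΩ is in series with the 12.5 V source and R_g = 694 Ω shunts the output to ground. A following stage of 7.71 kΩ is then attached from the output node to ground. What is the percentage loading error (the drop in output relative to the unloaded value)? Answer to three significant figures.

7.27 %

The divider's output (Thévenin) resistance is R_s‖R_g = 604.7 Ω.
Fractional drop under load = R_th/(R_th + R_L) = 604.7 / (604.7 + 7710) = 0.07273.
So the output falls by 7.27 %.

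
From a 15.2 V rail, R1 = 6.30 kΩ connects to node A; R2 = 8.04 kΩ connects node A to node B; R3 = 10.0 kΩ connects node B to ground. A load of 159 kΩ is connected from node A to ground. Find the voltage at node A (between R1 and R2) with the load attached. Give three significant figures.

Below node A the series string R2+R3 = 18.04 kΩ sits in parallel with the 159 kΩ load: 16.20 kΩ.
V_A = 15.2 × 16.20/(6.30 + 16.20) = 10.9 V.

V ≈ 10.9 V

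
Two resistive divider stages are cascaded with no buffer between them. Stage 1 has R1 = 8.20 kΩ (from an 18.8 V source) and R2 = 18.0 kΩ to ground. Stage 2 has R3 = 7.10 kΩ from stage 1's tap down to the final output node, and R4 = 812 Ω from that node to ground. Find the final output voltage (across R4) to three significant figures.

V_out ≈ 0.774 V

Stage 2 presents R3+R4 = 7912 Ω as a load on stage 1's tap.
Stage 1's lower leg becomes R2‖(R3+R4) = 5496 Ω, so V_mid = 18.8 × 5496/13700 = 7.544 V.
Stage 2 is itself unloaded: V_out = V_mid × R4/(R3+R4) = 7.544 × 812/7912 = 0.774 V.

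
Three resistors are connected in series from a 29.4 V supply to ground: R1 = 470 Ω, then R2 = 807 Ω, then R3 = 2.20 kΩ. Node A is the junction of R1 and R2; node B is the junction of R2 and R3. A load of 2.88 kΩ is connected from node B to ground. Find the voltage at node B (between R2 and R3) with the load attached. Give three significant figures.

At node B, R3 is in parallel with the load: R3‖R_L = 1247 Ω.
Below node A the resistance is R2 + (R3‖R_L) = 2054 Ω, so V_A = 29.4 × 2054/2524 = 23.93 V.
Then V_B = V_A × (R3‖R_L)/(R2 + R3‖R_L) = 23.93 × 1247/2054 = 14.5 V.

V ≈ 14.5 V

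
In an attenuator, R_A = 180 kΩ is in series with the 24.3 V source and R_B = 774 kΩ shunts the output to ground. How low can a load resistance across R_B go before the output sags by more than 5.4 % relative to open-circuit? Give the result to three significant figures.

Output resistance R_th = R_A‖R_B = (180 × 774)/954.0 = 146.0 kΩ.
The fractional drop is R_th/(R_th + R_L); requiring this ≤ 0.0540 gives R_L ≥ R_th(1/0.0540 − 1) = 146.0 × 17.52 = 2.56 MΩ.

R_L(min) ≈ 2.56 MΩ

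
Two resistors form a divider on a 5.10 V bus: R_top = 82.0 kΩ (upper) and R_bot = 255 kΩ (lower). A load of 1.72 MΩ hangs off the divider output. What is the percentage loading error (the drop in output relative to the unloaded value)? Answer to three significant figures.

The divider's output (Thévenin) resistance is R_top‖R_bot = 62.05 kΩ.
Fractional drop under load = R_th/(R_th + R_L) = 62.05 / (62.05 + 1720) = 0.03482.
So the output falls by 3.48 %.

3.48 %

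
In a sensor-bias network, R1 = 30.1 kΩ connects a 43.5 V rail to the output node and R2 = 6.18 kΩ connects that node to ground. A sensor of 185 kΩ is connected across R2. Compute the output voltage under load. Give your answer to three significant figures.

The load sits in parallel with R2: R2‖R_L = (6.18 × 185) / (6.18 + 185) = 5.980 kΩ.
V_out = 43.5 × 5.980 / (30.1 + 5.980) = 43.5 × 5.980/36.08 = 7.21 V.
(Unloaded it would have been 7.41 V.)

V_out ≈ 7.21 V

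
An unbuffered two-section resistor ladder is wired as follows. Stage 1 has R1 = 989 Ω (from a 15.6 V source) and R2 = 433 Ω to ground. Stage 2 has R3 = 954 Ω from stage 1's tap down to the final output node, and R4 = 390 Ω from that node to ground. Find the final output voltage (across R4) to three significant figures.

Stage 2 presents R3+R4 = 1344 Ω as a load on stage 1's tap.
Stage 1's lower leg becomes R2‖(R3+R4) = 327.5 Ω, so V_mid = 15.6 × 327.5/1316 = 3.881 V.
Stage 2 is itself unloaded: V_out = V_mid × R4/(R3+R4) = 3.881 × 390/1344 = 1.13 V.

V_out ≈ 1.13 V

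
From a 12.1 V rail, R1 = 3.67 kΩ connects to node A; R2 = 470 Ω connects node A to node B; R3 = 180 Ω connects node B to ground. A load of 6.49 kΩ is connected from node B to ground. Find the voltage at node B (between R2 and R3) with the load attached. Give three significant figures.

At node B, R3 is in parallel with the load: R3‖R_L = 175.1 Ω.
Below node A the resistance is R2 + (R3‖R_L) = 645.1 Ω, so V_A = 12.1 × 645.1/4315 = 1.809 V.
Then V_B = V_A × (R3‖R_L)/(R2 + R3‖R_L) = 1.809 × 175.1/645.1 = 0.491 V.

V ≈ 0.491 V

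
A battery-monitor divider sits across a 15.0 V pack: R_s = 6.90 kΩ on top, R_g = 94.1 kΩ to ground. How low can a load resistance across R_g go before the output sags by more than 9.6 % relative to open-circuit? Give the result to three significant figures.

Output resistance R_th = R_s‖R_g = (6.90 × 94.1)/101.0 = 6.429 kΩ.
The fractional drop is R_th/(R_th + R_L); requiring this ≤ 0.0960 gives R_L ≥ R_th(1/0.0960 − 1) = 6.429 × 9.417 = 60.5 kΩ.

R_L(min) ≈ 60.5 kΩ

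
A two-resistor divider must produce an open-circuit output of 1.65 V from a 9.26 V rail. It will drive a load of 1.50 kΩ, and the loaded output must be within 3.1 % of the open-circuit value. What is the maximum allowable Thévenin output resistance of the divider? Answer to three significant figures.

R_th ≤ 48.0 Ω

Loading drop = R_th/(R_th + R_L) ≤ 0.0310, so R_th ≤ R_L · ε/(1−ε) = 1.50 kΩ × 0.0310/0.9690 = 48.0 Ω.
(Any R1, R2 with R2/(R1+R2) = 0.178 and R1‖R2 ≤ 48.0 Ω will meet the spec.)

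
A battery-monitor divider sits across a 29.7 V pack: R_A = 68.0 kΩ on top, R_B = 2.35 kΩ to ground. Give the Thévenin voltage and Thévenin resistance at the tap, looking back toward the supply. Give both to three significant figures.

V_th is the open-circuit tap voltage: 29.7 × 2.35/(68.0 + 2.35) = 0.992 V.
With the supply zeroed, R_A and R_B appear in parallel from the tap: R_th = R_A‖R_B = (68.0 × 2.35)/70.35 = 2.27 kΩ.

V_th = 0.992 V, R_th = 2.27 kΩ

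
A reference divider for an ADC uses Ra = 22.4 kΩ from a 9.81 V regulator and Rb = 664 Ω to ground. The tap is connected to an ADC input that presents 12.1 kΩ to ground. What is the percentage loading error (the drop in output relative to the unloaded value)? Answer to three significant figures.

The divider's output (Thévenin) resistance is Ra‖Rb = 644.9 Ω.
Fractional drop under load = R_th/(R_th + R_L) = 644.9 / (644.9 + 12100) = 0.05060.
So the output falls by 5.06 %.

5.06 %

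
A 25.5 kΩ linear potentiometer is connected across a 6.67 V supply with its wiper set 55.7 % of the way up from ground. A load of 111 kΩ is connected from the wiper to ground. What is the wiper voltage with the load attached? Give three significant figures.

V ≈ 3.52 V

The wiper splits the pot into (1−α)R = 11.30 kΩ above and αR = 14.20 kΩ below.
Lower section ‖ load = 12.59 kΩ.
V_wiper = 6.67 × 12.59/(11.30 + 12.59) = 3.52 V.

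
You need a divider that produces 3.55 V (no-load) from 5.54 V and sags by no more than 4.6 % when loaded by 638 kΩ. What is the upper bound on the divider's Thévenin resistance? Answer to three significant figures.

R_th ≤ 30.8 kΩ

Loading drop = R_th/(R_th + R_L) ≤ 0.0460, so R_th ≤ R_L · ε/(1−ε) = 638 kΩ × 0.0460/0.9540 = 30.8 kΩ.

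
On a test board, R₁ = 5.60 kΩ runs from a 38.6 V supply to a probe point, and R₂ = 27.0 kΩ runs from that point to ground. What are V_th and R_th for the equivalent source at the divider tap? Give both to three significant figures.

V_th = 32.0 V, R_th = 4.64 kΩ

V_th is the open-circuit tap voltage: 38.6 × 27.0/(5.60 + 27.0) = 32.0 V.
With the supply zeroed, R₁ and R₂ appear in parallel from the tap: R_th = R₁‖R₂ = (5.60 × 27.0)/32.60 = 4.64 kΩ.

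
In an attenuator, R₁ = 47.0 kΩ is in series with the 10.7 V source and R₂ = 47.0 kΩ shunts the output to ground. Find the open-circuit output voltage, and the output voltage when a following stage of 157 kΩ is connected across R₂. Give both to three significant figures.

Unloaded: 5.35 V; loaded: 4.65 V

Open-circuit: V = 10.7 × 47.0/(47.0 + 47.0) = 5.35 V.
With the load, R₂ becomes R₂‖R_L = 36.17 kΩ, so V = 10.7 × 36.17/83.17 = 4.65 V.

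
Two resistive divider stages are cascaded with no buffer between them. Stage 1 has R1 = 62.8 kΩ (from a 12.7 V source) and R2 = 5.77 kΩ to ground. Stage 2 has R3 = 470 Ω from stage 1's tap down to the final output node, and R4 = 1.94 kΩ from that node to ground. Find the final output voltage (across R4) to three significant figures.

V_out ≈ 0.269 V

Stage 2 presents R3+R4 = 2410 Ω as a load on stage 1's tap.
Stage 1's lower leg becomes R2‖(R3+R4) = 1700 Ω, so V_mid = 12.7 × 1700/64500 = 0.3347 V.
Stage 2 is itself unloaded: V_out = V_mid × R4/(R3+R4) = 0.3347 × 1940/2410 = 0.269 V.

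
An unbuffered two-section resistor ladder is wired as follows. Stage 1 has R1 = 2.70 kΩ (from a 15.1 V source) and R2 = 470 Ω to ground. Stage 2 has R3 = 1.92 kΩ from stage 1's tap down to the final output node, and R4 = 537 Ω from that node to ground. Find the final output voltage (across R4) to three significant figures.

Stage 2 presents R3+R4 = 2457 Ω as a load on stage 1's tap.
Stage 1's lower leg becomes R2‖(R3+R4) = 394.5 Ω, so V_mid = 15.1 × 394.5/3095 = 1.925 V.
Stage 2 is itself unloaded: V_out = V_mid × R4/(R3+R4) = 1.925 × 537/2457 = 0.421 V.

V_out ≈ 0.421 V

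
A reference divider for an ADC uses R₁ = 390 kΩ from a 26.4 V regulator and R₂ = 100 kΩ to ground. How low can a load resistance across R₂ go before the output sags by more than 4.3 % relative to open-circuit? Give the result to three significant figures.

R_L(min) ≈ 1.77 MΩ

Output resistance R_th = R₁‖R₂ = (390 × 100)/490.0 = 79.59 kΩ.
The fractional drop is R_th/(R_th + R_L); requiring this ≤ 0.0430 gives R_L ≥ R_th(1/0.0430 − 1) = 79.59 × 22.26 = 1.77 MΩ.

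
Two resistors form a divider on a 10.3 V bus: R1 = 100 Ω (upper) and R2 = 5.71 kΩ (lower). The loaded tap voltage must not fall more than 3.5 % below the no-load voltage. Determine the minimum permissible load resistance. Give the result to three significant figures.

Output resistance R_th = R1‖R2 = (100 × 5710)/5810 = 98.28 Ω.
The fractional drop is R_th/(R_th + R_L); requiring this ≤ 0.0350 gives R_L ≥ R_th(1/0.0350 − 1) = 98.28 × 27.57 = 2.71 kΩ.

R_L(min) ≈ 2.71 kΩ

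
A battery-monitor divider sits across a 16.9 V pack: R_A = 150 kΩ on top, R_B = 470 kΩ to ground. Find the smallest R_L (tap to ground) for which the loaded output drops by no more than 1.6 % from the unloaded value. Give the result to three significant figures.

R_L(min) ≈ 6.99 MΩ

Output resistance R_th = R_A‖R_B = (150 × 470)/620.0 = 113.7 kΩ.
The fractional drop is R_th/(R_th + R_L); requiring this ≤ 0.0160 gives R_L ≥ R_th(1/0.0160 − 1) = 113.7 × 61.50 = 6.99 MΩ.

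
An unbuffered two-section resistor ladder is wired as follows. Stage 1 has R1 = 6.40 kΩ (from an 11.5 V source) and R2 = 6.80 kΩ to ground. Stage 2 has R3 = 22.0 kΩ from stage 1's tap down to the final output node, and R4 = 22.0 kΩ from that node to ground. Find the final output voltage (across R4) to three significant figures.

Stage 2 presents R3+R4 = 44.00 kΩ as a load on stage 1's tap.
Stage 1's lower leg becomes R2‖(R3+R4) = 5.890 kΩ, so V_mid = 11.5 × 5.890/12.29 = 5.511 V.
Stage 2 is itself unloaded: V_out = V_mid × R4/(R3+R4) = 5.511 × 22.0/44.00 = 2.76 V.

V_out ≈ 2.76 V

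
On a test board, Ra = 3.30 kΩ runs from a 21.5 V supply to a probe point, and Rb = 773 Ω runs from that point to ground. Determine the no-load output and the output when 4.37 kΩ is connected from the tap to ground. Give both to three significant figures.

Open-circuit: V = 21.5 × 773/(3300 + 773) = 4.08 V.
With the load, Rb becomes Rb‖R_L = 656.8 Ω, so V = 21.5 × 656.8/3957 = 3.57 V.

Unloaded: 4.08 V; loaded: 3.57 V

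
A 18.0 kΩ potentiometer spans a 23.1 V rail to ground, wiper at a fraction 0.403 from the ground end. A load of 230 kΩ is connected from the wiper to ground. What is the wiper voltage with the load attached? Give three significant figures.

The wiper splits the pot into (1−α)R = 10.75 kΩ above and αR = 7.254 kΩ below.
Lower section ‖ load = 7.032 kΩ.
V_wiper = 23.1 × 7.032/(10.75 + 7.032) = 9.14 V.

V ≈ 9.14 V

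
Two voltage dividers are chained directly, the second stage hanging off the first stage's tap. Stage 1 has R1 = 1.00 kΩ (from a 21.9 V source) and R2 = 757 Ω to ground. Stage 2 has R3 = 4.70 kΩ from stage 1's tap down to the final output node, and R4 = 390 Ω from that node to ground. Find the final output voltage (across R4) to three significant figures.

Stage 2 presents R3+R4 = 5090 Ω as a load on stage 1's tap.
Stage 1's lower leg becomes R2‖(R3+R4) = 659.0 Ω, so V_mid = 21.9 × 659.0/1659 = 8.699 V.
Stage 2 is itself unloaded: V_out = V_mid × R4/(R3+R4) = 8.699 × 390/5090 = 0.667 V.

V_out ≈ 0.667 V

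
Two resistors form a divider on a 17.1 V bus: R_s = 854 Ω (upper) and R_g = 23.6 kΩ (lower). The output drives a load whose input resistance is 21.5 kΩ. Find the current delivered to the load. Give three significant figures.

R_g‖R_L = 11250 Ω; V_out = 17.1 × 11250/12100 = 15.89 V.
I_L = V_out / R_L = 15.89 / 21.5 kΩ = 0.739 mA.

I_L ≈ 0.739 mA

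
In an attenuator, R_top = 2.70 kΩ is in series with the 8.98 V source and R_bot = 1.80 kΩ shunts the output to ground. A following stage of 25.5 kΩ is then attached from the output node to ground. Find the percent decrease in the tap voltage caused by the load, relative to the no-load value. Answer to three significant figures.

4.06 %

The divider's output (Thévenin) resistance is R_top‖R_bot = 1.080 kΩ.
Fractional drop under load = R_th/(R_th + R_L) = 1.080 / (1.080 + 25.5) = 0.04063.
So the output falls by 4.06 %.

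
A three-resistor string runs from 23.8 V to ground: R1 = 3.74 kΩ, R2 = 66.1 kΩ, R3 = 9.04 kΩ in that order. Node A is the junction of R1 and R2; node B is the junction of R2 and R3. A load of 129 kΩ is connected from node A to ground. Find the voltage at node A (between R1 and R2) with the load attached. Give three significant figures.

V ≈ 22.1 V

Below node A the series string R2+R3 = 75.14 kΩ sits in parallel with the 129 kΩ load: 47.48 kΩ.
V_A = 23.8 × 47.48/(3.74 + 47.48) = 22.1 V.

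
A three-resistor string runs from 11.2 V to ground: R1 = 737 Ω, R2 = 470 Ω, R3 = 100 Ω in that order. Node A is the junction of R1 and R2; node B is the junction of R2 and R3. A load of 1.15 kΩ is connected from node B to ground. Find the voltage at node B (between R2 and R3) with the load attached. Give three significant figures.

At node B, R3 is in parallel with the load: R3‖R_L = 92.00 Ω.
Below node A the resistance is R2 + (R3‖R_L) = 562.0 Ω, so V_A = 11.2 × 562.0/1299 = 4.846 V.
Then V_B = V_A × (R3‖R_L)/(R2 + R3‖R_L) = 4.846 × 92.00/562.0 = 0.793 V.

V ≈ 0.793 V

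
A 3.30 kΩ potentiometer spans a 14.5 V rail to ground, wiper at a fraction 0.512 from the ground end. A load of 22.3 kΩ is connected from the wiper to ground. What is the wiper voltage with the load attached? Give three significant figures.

The wiper splits the pot into (1−α)R = 1.610 kΩ above and αR = 1.690 kΩ below.
Lower section ‖ load = 1.571 kΩ.
V_wiper = 14.5 × 1.571/(1.610 + 1.571) = 7.16 V.

V ≈ 7.16 V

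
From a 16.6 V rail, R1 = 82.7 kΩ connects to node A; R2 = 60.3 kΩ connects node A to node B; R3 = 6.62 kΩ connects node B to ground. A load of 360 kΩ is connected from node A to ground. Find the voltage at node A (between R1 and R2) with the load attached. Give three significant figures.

Below node A the series string R2+R3 = 66.92 kΩ sits in parallel with the 360 kΩ load: 56.43 kΩ.
V_A = 16.6 × 56.43/(82.7 + 56.43) = 6.73 V.

V ≈ 6.73 V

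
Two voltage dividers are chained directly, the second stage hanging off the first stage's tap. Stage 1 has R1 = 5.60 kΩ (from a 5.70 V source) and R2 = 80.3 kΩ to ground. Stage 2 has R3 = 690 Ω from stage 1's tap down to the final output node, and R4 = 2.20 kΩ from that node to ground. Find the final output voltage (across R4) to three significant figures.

Stage 2 presents R3+R4 = 2890 Ω as a load on stage 1's tap.
Stage 1's lower leg becomes R2‖(R3+R4) = 2790 Ω, so V_mid = 5.70 × 2790/8390 = 1.895 V.
Stage 2 is itself unloaded: V_out = V_mid × R4/(R3+R4) = 1.895 × 2200/2890 = 1.44 V.

V_out ≈ 1.44 V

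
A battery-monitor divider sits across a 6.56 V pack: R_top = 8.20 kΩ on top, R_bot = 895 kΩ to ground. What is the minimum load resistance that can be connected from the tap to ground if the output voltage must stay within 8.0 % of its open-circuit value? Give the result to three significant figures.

Output resistance R_th = R_top‖R_bot = (8.20 × 895)/903.2 = 8.126 kΩ.
The fractional drop is R_th/(R_th + R_L); requiring this ≤ 0.0800 gives R_L ≥ R_th(1/0.0800 − 1) = 8.126 × 11.50 = 93.4 kΩ.

R_L(min) ≈ 93.4 kΩ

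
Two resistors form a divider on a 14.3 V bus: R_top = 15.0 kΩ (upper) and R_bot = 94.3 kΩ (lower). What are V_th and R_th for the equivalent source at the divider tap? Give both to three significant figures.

V_th = 12.3 V, R_th = 12.9 kΩ

V_th is the open-circuit tap voltage: 14.3 × 94.3/(15.0 + 94.3) = 12.3 V.
With the supply zeroed, R_top and R_bot appear in parallel from the tap: R_th = R_top‖R_bot = (15.0 × 94.3)/109.3 = 12.9 kΩ.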